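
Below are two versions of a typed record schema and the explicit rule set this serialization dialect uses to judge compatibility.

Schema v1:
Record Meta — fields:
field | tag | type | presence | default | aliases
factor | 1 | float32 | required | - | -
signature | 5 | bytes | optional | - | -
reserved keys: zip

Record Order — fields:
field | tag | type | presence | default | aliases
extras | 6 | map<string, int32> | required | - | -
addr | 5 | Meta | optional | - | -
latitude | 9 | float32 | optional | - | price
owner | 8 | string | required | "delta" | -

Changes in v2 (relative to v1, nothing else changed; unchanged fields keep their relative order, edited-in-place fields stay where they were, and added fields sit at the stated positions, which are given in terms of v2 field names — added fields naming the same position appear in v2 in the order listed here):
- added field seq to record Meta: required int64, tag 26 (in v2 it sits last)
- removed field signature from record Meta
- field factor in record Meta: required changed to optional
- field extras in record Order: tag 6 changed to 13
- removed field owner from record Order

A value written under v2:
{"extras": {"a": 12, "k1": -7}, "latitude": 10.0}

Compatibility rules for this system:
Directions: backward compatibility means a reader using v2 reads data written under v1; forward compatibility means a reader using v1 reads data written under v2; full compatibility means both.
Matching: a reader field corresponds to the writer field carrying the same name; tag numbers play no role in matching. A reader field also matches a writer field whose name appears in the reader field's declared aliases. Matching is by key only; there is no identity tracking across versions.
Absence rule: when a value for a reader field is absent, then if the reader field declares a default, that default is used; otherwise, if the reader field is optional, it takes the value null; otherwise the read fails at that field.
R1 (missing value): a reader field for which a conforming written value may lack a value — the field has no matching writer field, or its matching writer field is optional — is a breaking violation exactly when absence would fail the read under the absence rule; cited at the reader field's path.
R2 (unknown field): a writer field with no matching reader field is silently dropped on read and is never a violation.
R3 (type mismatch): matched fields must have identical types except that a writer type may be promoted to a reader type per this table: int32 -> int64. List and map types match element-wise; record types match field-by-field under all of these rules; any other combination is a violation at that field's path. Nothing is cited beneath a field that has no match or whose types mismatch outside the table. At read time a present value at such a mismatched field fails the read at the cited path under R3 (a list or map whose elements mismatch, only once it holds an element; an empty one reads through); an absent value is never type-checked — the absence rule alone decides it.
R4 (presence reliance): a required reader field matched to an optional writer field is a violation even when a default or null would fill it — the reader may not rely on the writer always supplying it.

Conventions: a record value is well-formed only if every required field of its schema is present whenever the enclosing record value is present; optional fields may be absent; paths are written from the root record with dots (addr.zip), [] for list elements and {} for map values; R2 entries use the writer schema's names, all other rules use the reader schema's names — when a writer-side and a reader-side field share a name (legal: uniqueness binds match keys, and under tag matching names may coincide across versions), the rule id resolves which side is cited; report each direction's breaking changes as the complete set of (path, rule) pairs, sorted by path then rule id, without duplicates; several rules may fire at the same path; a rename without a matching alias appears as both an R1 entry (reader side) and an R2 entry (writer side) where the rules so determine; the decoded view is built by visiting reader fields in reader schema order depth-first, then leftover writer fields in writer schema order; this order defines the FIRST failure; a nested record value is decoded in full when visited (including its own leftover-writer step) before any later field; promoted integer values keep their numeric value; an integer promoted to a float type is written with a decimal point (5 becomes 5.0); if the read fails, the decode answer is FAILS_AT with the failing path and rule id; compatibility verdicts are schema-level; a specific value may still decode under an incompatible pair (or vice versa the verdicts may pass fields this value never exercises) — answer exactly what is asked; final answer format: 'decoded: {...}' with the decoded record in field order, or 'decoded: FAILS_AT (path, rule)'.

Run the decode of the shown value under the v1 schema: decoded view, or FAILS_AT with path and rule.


in Order below, arrows point writer -> reader
migrating the Order value to v1:
  extras := {"a": 12, "k1": -7}
  addr := null (not supplied -> null)
  latitude := 10.0
  owner := "delta" (no value, default fills)
  => decoded: {"extras": {"a": 12, "k1": -7}, "addr": null, "latitude": 10.0, "owner": "delta"}
ruling out the remaining Order differences:
  added field seq to record Meta: required int64, tag 26 (in v2 it sits last) -> affects the rule determinations only; this particular Order value decodes identically
  removed field signature from record Meta -> inert under this dialect — no rule fires on Order and the result does not move
  field factor in record Meta: required changed to optional -> affects the rule determinations only; this particular Order value decodes identically
  field extras in record Order: tag 6 changed to 13 -> inert under this dialect — no rule fires on Order and the result does not move
  removed field owner from record Order -> inert under this dialect — no rule fires on Order and the result does not move

decoded: {"extras": {"a": 12, "k1": -7}, "addr": null, "latitude": 10.0, "owner": "delta"}


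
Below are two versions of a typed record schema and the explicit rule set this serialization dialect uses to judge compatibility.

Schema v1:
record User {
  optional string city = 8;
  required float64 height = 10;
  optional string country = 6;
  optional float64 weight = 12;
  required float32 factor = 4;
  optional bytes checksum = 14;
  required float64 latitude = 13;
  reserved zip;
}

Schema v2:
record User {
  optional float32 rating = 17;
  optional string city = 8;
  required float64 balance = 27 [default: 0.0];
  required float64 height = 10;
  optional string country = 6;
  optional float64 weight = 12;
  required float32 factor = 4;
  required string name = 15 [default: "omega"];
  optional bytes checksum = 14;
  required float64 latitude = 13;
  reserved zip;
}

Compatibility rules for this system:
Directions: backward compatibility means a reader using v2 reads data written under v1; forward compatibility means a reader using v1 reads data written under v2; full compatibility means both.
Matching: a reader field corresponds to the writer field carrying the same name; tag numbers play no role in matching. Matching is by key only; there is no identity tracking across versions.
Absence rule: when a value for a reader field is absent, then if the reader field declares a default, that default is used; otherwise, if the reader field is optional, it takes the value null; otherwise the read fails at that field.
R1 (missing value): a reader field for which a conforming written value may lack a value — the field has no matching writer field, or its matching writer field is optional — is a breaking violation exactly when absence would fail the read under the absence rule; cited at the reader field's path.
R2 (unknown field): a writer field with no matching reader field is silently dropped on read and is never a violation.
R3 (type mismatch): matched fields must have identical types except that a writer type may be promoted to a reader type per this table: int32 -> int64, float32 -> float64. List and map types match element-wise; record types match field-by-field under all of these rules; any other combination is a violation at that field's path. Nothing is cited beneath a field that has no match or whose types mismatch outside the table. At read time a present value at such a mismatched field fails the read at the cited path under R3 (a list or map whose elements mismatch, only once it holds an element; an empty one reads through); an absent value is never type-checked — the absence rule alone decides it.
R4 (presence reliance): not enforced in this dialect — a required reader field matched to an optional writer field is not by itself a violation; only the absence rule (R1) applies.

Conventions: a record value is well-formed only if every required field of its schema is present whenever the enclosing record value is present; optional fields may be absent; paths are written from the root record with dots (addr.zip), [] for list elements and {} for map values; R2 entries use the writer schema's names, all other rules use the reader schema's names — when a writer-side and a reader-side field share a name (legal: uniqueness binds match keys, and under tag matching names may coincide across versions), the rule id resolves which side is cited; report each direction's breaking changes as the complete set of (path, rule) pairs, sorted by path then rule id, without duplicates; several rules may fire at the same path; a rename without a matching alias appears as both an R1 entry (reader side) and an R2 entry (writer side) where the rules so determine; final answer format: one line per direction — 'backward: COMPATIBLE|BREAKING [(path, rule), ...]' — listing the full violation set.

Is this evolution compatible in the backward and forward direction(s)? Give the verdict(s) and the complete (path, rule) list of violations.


backward: COMPATIBLE []; forward: COMPATIBLE []

the writer's type comes first in each User pair
checking backward for User: reader v2 against writer v1:
  rating: no writer match
  city: string -> string, writer optional; from city
  balance: no writer match
  height: float64 -> float64, writer required; from height
  country: string -> string, writer optional; from country
  weight: float64 -> float64, writer optional; from weight
  factor: float32 -> float32, writer required; from factor
  name: no writer match
  checksum: bytes -> bytes, writer optional; from checksum
  latitude: float64 -> float64, writer required; from latitude
  => no violations; backward on User: COMPATIBLE
checking forward for User: reader v1 against writer v2:
  city: string -> string, writer optional; from city
  height: float64 -> float64, writer required; from height
  country: string -> string, writer optional; from country
  weight: float64 -> float64, writer optional; from weight
  factor: float32 -> float32, writer required; from factor
  checksum: bytes -> bytes, writer optional; from checksum
  latitude: float64 -> float64, writer required; from latitude
  rating (writer side), unknown to reader
  balance (writer side), unknown to reader
  name (writer side), unknown to reader
  => no violations; forward on User: COMPATIBLE


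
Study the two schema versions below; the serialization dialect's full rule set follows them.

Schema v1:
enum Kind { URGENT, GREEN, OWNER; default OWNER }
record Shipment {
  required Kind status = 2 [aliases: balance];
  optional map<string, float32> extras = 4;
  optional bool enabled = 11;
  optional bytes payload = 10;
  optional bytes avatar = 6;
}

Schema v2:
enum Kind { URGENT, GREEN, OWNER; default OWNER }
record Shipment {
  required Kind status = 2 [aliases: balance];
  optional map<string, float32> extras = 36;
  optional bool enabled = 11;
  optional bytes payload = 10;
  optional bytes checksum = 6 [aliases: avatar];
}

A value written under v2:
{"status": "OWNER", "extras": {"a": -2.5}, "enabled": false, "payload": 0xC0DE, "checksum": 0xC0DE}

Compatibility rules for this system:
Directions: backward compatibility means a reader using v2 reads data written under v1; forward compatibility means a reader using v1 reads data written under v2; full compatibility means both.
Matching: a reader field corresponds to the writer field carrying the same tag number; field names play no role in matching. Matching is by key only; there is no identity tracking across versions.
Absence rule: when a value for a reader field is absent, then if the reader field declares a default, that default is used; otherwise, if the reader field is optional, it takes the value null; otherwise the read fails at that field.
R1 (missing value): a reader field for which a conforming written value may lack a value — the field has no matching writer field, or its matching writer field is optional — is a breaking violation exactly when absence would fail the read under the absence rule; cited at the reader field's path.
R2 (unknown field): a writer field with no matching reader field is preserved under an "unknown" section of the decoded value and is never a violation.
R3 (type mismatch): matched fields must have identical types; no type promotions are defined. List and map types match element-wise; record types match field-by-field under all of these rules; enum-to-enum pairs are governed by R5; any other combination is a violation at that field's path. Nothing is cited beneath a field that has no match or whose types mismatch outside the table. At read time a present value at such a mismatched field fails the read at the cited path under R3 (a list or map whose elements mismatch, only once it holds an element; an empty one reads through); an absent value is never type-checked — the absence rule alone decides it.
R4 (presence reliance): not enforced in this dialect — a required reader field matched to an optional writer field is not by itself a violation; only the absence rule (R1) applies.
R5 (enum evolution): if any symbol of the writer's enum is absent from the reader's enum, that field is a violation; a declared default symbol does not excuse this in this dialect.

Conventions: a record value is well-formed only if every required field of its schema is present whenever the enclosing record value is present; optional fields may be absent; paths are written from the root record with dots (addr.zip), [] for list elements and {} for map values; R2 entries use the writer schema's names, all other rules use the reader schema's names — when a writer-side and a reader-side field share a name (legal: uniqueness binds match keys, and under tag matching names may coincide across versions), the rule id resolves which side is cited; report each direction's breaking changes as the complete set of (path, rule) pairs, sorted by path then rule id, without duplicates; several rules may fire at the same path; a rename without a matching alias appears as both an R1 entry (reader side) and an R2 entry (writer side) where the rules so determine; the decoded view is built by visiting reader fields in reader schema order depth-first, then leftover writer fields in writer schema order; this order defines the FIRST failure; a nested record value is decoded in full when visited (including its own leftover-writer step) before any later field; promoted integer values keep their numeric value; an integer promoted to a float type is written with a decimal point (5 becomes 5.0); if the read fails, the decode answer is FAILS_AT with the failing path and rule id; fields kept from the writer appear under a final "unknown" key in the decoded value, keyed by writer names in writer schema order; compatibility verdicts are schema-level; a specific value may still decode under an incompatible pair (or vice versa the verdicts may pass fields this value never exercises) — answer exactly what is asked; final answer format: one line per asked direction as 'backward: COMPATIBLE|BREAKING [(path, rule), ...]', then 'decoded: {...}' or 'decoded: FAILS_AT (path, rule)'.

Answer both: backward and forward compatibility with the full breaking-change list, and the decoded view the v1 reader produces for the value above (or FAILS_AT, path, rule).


the writer's type comes first in each Shipment pair
checking backward for Shipment: reader v2 against writer v1:
  Kind -> Kind, writer required: status aligns to status
  no writer field matches reader extras
  bool -> bool, writer optional: enabled aligns to enabled
  bytes -> bytes, writer optional: payload aligns to payload
  bytes -> bytes, writer optional: checksum aligns to avatar
  writer field extras has no reader counterpart
  nothing fires on Shipment: backward is COMPATIBLE
checking forward for Shipment: reader v1 against writer v2:
  Kind -> Kind, writer required: status aligns to status
  no writer field matches reader extras
  bool -> bool, writer optional: enabled aligns to enabled
  bytes -> bytes, writer optional: payload aligns to payload
  bytes -> bytes, writer optional: avatar aligns to checksum
  writer field extras has no reader counterpart
  nothing fires on Shipment: forward is COMPATIBLE
migrating the Shipment value to v1:
  status := "OWNER"
  extras := null (not supplied -> null)
  enabled := false
  payload := 0xC0DE
  avatar := 0xC0DE (from writer checksum)
  writer extras: kept under "unknown"
  => decoded: {"status": "OWNER", "extras": null, "enabled": false, "payload": 0xC0DE, "avatar": 0xC0DE, "unknown": {"extras": {"a": -2.5}}}

backward: COMPATIBLE []; forward: COMPATIBLE []; decoded: {"status": "OWNER", "extras": null, "enabled": false, "payload": 0xC0DE, "avatar": 0xC0DE, "unknown": {"extras": {"a": -2.5}}}


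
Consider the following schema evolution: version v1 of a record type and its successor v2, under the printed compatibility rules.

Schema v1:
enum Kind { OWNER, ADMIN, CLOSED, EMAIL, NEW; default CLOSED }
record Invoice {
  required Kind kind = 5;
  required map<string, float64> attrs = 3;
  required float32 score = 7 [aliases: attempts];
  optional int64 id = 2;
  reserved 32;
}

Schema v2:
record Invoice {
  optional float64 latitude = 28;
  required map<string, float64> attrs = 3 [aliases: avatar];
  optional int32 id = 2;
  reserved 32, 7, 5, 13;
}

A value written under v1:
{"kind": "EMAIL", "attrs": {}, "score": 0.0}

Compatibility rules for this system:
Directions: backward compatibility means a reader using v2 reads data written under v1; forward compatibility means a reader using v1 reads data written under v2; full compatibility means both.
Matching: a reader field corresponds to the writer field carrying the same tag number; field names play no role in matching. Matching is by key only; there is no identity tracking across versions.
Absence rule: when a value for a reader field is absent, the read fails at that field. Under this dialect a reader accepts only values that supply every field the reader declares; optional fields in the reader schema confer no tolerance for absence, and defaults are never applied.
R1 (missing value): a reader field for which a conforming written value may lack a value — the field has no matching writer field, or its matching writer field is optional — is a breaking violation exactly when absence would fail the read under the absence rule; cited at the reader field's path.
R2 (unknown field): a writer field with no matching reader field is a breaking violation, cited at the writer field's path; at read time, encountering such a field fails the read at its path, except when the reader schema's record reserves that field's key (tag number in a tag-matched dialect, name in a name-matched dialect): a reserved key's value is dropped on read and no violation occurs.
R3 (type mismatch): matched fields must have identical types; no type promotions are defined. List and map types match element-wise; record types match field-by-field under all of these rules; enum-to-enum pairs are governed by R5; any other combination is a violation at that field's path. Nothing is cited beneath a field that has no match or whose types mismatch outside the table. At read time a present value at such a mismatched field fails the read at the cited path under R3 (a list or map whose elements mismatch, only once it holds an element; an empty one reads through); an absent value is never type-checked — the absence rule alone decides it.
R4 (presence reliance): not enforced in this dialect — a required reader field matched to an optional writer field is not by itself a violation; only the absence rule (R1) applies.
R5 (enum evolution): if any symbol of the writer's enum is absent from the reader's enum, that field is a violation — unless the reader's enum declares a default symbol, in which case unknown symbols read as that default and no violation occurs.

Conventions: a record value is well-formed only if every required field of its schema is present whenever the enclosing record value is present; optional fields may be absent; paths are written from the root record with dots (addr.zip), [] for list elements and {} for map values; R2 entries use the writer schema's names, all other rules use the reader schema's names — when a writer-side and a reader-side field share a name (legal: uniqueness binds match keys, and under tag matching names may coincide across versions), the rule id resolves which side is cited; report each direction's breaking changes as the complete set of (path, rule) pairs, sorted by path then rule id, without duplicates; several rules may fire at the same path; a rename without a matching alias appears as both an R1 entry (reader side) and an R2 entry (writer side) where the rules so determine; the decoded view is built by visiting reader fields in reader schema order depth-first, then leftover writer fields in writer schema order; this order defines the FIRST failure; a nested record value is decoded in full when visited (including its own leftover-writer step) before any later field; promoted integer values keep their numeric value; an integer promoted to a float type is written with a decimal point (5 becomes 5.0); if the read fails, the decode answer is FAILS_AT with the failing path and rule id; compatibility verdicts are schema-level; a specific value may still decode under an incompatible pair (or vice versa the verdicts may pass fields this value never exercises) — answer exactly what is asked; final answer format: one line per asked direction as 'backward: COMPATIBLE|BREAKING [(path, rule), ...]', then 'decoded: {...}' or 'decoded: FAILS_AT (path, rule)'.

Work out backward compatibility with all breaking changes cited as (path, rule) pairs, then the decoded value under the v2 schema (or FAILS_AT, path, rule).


backward: BREAKING [(id, R1), (id, R3), (latitude, R1)]; decoded: FAILS_AT (latitude, R1)

the writer's type comes first in each Invoice pair
backward analysis of Invoice with v2 as reader and v1 as writer:
  no writer field matches reader latitude
  attrs <- attrs (map<string, float64> -> map<string, float64>, writer required)
  id <- id (int64 -> int32, writer optional)
  leftover writer field: kind
  leftover writer field: score
  breaking: (id, R1)
  breaking: (id, R3)
  breaking: (latitude, R1)
  => backward verdict for Invoice: BREAKING, 3 violation(s)
decode walk for Invoice under reader schema v2:
  read fails at latitude under R1 (no fill)
  => FAILS_AT (latitude, R1)
checking off the Invoice differences that do not matter here:
  removed field score from record Invoice (its key 7 joins the reserved list) -> affects forward compatibility only, which is not asked
  removed field kind from record Invoice (its key 5 joins the reserved list) -> affects forward compatibility only, which is not asked


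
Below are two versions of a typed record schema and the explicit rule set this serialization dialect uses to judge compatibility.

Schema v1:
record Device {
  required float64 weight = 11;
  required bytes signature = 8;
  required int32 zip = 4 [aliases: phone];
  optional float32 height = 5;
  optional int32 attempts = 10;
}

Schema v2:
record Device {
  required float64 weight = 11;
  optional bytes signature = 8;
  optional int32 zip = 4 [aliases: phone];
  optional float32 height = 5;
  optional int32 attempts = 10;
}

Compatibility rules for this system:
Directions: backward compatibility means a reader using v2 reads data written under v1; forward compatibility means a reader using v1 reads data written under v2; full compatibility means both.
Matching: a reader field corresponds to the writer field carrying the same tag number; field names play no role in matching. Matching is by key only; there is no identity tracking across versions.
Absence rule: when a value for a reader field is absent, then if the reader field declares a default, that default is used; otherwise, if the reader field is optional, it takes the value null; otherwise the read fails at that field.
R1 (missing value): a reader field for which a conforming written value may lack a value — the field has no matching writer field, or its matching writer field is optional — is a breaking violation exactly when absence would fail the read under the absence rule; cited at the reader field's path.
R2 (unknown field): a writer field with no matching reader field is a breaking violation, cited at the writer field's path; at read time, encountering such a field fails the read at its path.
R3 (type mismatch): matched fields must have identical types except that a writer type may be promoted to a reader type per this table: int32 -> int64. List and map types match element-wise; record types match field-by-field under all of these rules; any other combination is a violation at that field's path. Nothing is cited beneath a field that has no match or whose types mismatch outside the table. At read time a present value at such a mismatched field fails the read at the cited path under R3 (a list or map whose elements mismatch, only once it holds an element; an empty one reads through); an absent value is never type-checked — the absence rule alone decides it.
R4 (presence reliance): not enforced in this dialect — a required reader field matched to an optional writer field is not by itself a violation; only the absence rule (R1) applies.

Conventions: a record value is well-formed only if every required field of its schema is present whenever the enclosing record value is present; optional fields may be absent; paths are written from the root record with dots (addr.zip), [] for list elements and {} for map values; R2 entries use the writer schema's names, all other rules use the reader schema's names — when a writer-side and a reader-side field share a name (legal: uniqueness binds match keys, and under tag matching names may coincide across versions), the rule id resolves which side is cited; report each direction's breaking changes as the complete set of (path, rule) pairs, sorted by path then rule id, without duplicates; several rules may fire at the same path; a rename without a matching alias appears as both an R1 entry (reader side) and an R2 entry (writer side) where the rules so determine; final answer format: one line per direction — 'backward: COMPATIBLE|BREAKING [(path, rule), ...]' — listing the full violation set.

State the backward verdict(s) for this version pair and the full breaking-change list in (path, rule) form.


each type pair in Device: writer, then reader
backward on Device — v2 reading data written by v1:
  weight: paired with writer weight (float64 -> float64; writer required)
  signature: paired with writer signature (bytes -> bytes; writer required)
  zip: paired with writer zip (int32 -> int32; writer required)
  height: paired with writer height (float32 -> float32; writer optional)
  attempts: paired with writer attempts (int32 -> int32; writer optional)
  => backward verdict for Device: COMPATIBLE, no violations
the other Device changes do not affect what is asked:
  field zip in record Device: required changed to optional -> its effect on Device is confined to the forward direction, not asked
  field signature in record Device: required changed to optional -> its effect on Device is confined to the forward direction, not asked

backward: COMPATIBLE []


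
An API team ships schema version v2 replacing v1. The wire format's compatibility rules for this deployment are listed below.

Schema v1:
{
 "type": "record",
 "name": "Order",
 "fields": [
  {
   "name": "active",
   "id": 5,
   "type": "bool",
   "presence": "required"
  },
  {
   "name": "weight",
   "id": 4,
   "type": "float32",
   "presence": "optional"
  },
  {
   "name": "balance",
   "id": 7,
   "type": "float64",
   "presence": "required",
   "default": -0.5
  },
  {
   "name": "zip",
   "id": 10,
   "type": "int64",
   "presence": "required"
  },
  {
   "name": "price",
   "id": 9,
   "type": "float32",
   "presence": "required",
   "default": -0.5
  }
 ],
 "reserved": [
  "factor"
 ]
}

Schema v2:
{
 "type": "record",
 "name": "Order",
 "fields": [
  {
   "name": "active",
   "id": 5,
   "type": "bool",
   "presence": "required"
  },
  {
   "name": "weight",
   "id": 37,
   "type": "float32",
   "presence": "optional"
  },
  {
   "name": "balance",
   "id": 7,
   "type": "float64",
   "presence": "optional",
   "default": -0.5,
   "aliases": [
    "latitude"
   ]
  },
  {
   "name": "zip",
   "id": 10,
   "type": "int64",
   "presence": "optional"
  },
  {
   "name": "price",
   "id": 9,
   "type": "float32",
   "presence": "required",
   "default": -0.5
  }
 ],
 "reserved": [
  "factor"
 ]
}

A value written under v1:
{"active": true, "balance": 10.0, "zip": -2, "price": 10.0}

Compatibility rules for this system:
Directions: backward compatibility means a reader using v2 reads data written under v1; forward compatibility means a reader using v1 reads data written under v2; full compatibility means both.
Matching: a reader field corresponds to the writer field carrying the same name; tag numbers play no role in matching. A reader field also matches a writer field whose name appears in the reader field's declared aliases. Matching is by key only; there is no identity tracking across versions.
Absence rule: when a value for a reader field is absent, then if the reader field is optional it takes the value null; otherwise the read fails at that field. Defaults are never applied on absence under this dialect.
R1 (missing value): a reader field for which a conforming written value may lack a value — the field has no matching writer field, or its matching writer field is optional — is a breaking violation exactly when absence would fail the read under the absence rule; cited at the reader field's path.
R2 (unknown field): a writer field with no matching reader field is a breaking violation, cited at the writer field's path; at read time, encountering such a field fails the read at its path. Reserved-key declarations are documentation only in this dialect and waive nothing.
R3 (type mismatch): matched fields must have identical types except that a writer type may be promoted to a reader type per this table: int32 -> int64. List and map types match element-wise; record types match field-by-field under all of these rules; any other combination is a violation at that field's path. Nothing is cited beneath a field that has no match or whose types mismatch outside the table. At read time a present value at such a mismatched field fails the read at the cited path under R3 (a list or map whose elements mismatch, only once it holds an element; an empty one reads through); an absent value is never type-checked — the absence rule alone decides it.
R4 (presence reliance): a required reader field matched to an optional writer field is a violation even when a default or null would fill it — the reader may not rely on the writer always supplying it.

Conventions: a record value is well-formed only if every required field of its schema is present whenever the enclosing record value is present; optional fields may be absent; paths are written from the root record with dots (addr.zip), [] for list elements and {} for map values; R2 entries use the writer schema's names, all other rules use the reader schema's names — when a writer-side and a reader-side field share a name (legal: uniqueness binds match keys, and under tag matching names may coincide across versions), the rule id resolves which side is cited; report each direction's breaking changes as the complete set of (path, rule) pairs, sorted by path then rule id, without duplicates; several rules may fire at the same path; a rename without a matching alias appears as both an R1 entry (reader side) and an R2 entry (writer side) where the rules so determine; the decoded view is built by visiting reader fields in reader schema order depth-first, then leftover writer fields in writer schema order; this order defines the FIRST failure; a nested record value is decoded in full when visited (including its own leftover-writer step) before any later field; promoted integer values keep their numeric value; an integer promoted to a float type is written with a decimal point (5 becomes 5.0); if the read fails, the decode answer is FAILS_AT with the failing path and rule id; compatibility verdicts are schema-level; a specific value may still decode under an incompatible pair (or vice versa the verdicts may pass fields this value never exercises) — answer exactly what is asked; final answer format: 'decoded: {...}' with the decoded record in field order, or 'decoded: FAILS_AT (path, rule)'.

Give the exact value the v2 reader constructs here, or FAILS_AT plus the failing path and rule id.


decoded: {"active": true, "weight": null, "balance": 10.0, "zip": -2, "price": 10.0}

the writer's type comes first in each Order pair
decoding the Order value with the v2 reader:
  active := true
  weight := null (not supplied -> null)
  balance := 10.0
  zip := -2
  price := 10.0
  => decoded: {"active": true, "weight": null, "balance": 10.0, "zip": -2, "price": 10.0}
checking off the Order differences that do not matter here:
  field weight in record Order: tag 4 changed to 37 -> inert under this dialect — no rule fires on Order and the result does not move
  field zip in record Order: required changed to optional -> schema-level compatibility only; this Order value's decode is unchanged
  field balance in record Order: required changed to optional -> schema-level compatibility only; this Order value's decode is unchanged


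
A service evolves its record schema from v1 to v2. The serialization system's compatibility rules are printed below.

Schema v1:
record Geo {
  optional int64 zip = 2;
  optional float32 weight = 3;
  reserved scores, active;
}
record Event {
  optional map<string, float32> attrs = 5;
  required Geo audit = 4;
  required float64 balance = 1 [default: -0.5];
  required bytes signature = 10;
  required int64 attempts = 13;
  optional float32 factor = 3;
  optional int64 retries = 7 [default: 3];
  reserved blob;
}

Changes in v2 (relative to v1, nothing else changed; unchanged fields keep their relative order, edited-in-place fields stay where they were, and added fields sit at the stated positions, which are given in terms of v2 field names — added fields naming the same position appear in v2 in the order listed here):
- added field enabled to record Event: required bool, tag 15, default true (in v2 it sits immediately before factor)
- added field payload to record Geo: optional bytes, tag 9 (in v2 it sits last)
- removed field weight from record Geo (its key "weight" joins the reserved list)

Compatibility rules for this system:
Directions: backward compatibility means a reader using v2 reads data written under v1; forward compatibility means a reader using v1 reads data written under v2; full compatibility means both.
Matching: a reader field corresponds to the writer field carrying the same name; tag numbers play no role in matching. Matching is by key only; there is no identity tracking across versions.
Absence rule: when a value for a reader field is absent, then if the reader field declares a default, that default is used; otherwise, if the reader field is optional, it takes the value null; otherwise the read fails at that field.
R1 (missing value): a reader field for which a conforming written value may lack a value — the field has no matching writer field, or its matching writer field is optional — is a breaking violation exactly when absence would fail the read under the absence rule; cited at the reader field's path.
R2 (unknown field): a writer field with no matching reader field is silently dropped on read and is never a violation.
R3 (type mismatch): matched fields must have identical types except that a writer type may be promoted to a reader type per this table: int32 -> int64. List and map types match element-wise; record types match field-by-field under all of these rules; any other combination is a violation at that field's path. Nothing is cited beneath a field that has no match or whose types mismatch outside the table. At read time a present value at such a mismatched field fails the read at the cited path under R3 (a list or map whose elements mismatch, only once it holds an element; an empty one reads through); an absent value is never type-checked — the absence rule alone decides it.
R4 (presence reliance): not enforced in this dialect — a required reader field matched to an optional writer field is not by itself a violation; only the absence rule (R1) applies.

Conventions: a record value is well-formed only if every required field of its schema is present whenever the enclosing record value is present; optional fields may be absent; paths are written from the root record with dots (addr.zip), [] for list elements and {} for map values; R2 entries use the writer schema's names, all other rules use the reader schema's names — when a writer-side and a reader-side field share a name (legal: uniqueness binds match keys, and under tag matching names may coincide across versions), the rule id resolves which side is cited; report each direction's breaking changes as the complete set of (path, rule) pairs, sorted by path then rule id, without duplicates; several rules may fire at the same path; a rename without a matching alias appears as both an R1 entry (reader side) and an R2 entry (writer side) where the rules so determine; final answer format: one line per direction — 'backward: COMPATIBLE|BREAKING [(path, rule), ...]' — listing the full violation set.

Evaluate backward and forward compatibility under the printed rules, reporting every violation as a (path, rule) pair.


backward: COMPATIBLE []; forward: COMPATIBLE []

arrows below run writer -> reader for Event
backward for Event (reader v2, writer v1):
  attrs <- attrs (map<string, float32> -> map<string, float32>, writer optional)
  audit <- audit (Geo -> Geo, writer required)
  balance <- balance (float64 -> float64, writer required)
  signature <- signature (bytes -> bytes, writer required)
  attempts <- attempts (int64 -> int64, writer required)
  enabled: no writer match
  factor <- factor (float32 -> float32, writer optional)
  retries <- retries (int64 -> int64, writer optional)
  audit.zip <- audit.zip (int64 -> int64, writer optional)
  audit.payload: no writer match
  leftover writer field: audit.weight
  => backward: COMPATIBLE
forward for Event (reader v1, writer v2):
  attrs <- attrs (map<string, float32> -> map<string, float32>, writer optional)
  audit <- audit (Geo -> Geo, writer required)
  balance <- balance (float64 -> float64, writer required)
  signature <- signature (bytes -> bytes, writer required)
  attempts <- attempts (int64 -> int64, writer required)
  factor <- factor (float32 -> float32, writer optional)
  retries <- retries (int64 -> int64, writer optional)
  leftover writer field: enabled
  audit.zip <- audit.zip (int64 -> int64, writer optional)
  audit.weight: no writer match
  leftover writer field: audit.payload
  => forward: COMPATIBLE


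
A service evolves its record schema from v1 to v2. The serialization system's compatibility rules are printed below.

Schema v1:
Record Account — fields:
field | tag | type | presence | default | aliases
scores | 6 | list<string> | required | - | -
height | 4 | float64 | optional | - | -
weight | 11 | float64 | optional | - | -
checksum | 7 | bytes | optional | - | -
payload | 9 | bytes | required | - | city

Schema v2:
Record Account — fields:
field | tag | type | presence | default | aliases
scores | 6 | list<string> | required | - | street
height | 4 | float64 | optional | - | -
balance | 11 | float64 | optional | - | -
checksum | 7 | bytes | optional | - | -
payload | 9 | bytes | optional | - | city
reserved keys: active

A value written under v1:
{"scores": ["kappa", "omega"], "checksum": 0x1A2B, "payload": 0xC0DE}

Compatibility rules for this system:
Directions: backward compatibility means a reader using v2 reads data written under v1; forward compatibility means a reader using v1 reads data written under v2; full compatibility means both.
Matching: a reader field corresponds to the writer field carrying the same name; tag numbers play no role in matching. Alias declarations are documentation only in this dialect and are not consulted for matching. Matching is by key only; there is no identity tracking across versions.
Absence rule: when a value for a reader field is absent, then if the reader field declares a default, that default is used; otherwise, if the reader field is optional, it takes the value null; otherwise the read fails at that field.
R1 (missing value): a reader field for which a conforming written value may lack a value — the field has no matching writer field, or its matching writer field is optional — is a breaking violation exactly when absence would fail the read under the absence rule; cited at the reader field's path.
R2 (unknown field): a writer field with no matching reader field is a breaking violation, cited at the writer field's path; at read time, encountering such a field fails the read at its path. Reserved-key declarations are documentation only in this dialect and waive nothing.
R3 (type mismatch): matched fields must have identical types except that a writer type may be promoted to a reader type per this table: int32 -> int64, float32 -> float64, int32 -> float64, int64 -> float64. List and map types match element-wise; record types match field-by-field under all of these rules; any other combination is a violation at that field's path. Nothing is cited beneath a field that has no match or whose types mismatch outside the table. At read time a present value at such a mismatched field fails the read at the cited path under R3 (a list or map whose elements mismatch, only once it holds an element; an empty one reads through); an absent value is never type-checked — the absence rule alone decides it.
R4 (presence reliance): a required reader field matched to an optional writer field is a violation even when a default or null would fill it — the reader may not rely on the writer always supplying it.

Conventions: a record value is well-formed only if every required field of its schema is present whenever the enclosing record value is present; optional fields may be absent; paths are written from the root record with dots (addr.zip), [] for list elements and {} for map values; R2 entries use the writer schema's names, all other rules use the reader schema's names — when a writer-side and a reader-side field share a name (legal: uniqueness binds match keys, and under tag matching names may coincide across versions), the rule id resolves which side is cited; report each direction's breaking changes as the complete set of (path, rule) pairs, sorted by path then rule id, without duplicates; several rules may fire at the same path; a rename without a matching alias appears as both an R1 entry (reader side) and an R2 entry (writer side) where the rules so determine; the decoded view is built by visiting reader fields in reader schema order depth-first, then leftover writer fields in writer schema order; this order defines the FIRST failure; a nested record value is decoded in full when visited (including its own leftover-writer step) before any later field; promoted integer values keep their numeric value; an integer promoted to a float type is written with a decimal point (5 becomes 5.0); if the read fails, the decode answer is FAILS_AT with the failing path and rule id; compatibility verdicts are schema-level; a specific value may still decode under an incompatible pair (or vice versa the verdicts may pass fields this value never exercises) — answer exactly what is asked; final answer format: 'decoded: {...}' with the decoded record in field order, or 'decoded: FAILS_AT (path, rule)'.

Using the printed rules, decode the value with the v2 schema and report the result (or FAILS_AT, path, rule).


arrows below run writer -> reader for Account
migrating the Account value to v2:
  scores := ["kappa", "omega"]
  height := null (absent, optional -> null)
  balance := null (absent, optional -> null)
  checksum := 0x1A2B
  payload := 0xC0DE
  => decoded: {"scores": ["kappa", "omega"], "height": null, "balance": null, "checksum": 0x1A2B, "payload": 0xC0DE}
the other Account changes do not affect what is asked:
  field payload in record Account: required changed to optional -> changes Account's schema-level verdicts only — the decode of this value is the same

decoded: {"scores": ["kappa", "omega"], "height": null, "balance": null, "checksum": 0x1A2B, "payload": 0xC0DE}
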